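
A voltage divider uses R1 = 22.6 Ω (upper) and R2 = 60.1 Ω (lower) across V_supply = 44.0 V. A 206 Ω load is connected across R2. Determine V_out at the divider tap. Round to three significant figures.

V_out ≈ 29.6 V

First combine the lower leg with the load: R2 ‖ R_L = 46.53 Ω.
Then V_out = V_supply · R2'/(R1 + R2') = 44.0 × 46.53/69.13 = 29.61 V.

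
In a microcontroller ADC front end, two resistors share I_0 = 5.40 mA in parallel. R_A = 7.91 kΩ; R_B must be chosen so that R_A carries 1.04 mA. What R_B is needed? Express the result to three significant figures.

The fraction through R_A equals R_B/(R_A+R_B).
1.04/5.40 = R_B/(R_A + R_B) → R_B = R_A · (0.1926)/(1 − 0.1926) = 7.91 × 0.2385 = 1.887 kΩ.

R_B ≈ 1.89 kΩ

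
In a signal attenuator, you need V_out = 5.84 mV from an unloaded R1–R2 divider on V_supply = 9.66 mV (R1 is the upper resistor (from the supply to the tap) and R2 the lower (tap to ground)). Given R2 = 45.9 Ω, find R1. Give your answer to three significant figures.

R1 ≈ 30.0 Ω

V_out/V_supply = R2/(R1+R2) = 0.6046.
Rearranging, R1 = R2·(1−k)/k = 45.9 × 0.6541 = 30.02 Ω.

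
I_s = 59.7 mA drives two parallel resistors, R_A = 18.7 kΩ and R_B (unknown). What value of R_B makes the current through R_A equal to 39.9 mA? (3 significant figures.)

Two-branch current divider: I_A = I_s · R_B/(R_A + R_B).
39.9/59.7 = R_B/(R_A + R_B) → R_B = R_A · (0.6683)/(1 − 0.6683) = 18.7 × 2.015 = 37.68 kΩ.

R_B ≈ 37.7 kΩ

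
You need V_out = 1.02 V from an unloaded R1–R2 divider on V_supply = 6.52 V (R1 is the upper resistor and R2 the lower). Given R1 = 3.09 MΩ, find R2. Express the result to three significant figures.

R2 ≈ 0.573 MΩ

Required fraction k = V_out/V_supply = 0.1564.
So R2 = R1 · V_out/(V_supply − V_out) = 3.09 × 1.02/(6.52 − 1.02) = 3.09 × 0.1855 = 0.5731 MΩ.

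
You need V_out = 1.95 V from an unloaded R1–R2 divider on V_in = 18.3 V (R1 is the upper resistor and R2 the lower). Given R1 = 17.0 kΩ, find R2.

The divider ratio is R2/(R1+R2) = 1.95/18.3 = 0.1066.
R2 = R1 · 0.1066/(1 − 0.1066) = 2.028 kΩ.

R2 ≈ 2.03 kΩ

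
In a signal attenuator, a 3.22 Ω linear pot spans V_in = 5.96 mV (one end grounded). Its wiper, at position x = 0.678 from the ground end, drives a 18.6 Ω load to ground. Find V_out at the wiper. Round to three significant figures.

Split the track: R_lower = x·R_p = 2.183 Ω, R_upper = (1−x)·R_p = 1.037 Ω.
Lower segment in parallel with the load: 2.183 ‖ 18.6 = 1.954 Ω.
Then V_out = V_in · 1.954/(1.037 + 1.954) = 3.894 mV.
(Unloaded: V_out = x·V_in = 4.04 mV.)

V_out ≈ 3.89 mV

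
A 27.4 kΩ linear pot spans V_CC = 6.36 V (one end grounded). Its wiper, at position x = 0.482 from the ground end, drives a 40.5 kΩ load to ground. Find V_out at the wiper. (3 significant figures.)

V_out ≈ 2.62 V

Lower segment x·R_p = 13.21 kΩ; upper segment (1−x)·R_p = 14.19 kΩ.
(x·R_p) ‖ R_L = 9.959 kΩ.
V_out = 6.36 × 9.959/(14.19 + 9.959) = 2.623 V.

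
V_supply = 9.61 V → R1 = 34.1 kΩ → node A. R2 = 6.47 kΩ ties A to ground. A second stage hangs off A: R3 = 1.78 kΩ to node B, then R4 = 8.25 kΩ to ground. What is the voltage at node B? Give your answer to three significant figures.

V_B ≈ 0.817 V

Node A sees R2 in parallel with the series input of stage 2, R3 + R4 = 10.03 kΩ.
R2 ‖ (R3+R4) = 3.933 kΩ.
V_A = 9.61 × 3.933/(34.1 + 3.933) = 0.9938 V.
Then the unloaded second divider: V_B = V_A × R4/(R3+R4) = 0.9938 × 0.8225 = 0.8174 V.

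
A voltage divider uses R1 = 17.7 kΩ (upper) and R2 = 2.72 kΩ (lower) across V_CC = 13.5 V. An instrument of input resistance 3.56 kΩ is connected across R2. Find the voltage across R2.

The load sits in parallel with R2, giving an effective lower resistance R2' = R2·R_L/(R2+R_L) = 1.542 kΩ.
Voltage divider with the loaded lower leg: V_out = 13.5 × 1.542/(17.7 + 1.542) = 13.5 × 0.08013 = 1.082 V.
(Unloaded it would be 1.80 V; the load pulls it down.)

V_out ≈ 1.08 V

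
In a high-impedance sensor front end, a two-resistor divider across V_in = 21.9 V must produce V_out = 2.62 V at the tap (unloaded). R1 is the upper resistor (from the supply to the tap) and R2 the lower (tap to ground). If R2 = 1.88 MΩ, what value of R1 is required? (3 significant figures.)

Required fraction k = V_out/V_in = 0.1196.
Rearranging, R1 = R2·(1−k)/k = 1.88 × 7.359 = 13.83 MΩ.

R1 ≈ 13.8 MΩ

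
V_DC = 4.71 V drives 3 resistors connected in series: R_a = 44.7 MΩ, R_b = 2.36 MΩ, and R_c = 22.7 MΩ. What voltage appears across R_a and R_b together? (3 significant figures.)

V ≈ 3.18 V

Series total: ΣR = 44.7 + 2.36 + 22.7 = 69.76 MΩ.
R_{R_a..R_b} = 44.7 + 2.36 = 47.06 MΩ.
By the voltage-divider rule, V = 4.71 × 47.06/69.76 = 3.177 V.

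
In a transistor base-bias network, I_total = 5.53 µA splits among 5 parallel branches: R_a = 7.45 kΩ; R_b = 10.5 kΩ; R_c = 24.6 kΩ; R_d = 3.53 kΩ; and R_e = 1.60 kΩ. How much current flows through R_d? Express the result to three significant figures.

ΣG = 1/7.45 + 1/10.5 + 1/24.6 + 1/3.53 + 1/1.60 = 1.178.
By the current-divider rule, I = I_total · G_k/ΣG = 5.53 × 0.2404 = 1.329 µA.

I ≈ 1.33 µA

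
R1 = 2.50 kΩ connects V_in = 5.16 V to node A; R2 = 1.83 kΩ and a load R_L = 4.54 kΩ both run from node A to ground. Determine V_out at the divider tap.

V_out ≈ 1.77 V

The load sits in parallel with R2, giving an effective lower resistance R2' = R2·R_L/(R2+R_L) = 1.304 kΩ.
Voltage divider with the loaded lower leg: V_out = 5.16 × 1.304/(2.50 + 1.304) = 5.16 × 0.3428 = 1.769 V.
(Unloaded it would be 2.18 V; the load pulls it down.)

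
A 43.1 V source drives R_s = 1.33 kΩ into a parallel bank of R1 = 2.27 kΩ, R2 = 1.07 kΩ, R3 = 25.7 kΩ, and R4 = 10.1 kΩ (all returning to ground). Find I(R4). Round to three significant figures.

Equivalent of the parallel group: R_p = 0.6609 kΩ.
Node voltage V_A = V_s · R_p/(R_s + R_p) = 43.1 × 0.3320 = 14.31 V.
Branch current I = V_A/R4 = 14.31/10.1 = 1.417 mA.

I ≈ 1.42 mA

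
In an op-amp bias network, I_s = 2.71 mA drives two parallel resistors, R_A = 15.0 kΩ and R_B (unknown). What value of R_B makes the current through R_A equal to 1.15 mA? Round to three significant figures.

R_B ≈ 11.1 kΩ

Two-branch current divider: I_A = I_s · R_B/(R_A + R_B).
1.15/2.71 = R_B/(R_A + R_B) → R_B = R_A · (0.4244)/(1 − 0.4244) = 15.0 × 0.7372 = 11.06 kΩ.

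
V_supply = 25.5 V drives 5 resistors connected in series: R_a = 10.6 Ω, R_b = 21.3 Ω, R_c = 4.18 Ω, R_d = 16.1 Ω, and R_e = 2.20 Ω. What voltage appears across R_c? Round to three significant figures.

Series total: ΣR = 10.6 + 21.3 + 4.18 + 16.1 + 2.20 = 54.38 Ω.
V = V_supply · R/ΣR = 25.5 × 0.07687 = 1.960 V.

V ≈ 1.96 V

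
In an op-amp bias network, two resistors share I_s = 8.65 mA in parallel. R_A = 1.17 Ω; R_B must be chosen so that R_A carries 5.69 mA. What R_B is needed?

R_B ≈ 2.25 Ω

The fraction through R_A equals R_B/(R_A+R_B).
With f = 0.6578, R_B = R_A · f/(1−f) = 1.17 × 1.922 = 2.249 Ω.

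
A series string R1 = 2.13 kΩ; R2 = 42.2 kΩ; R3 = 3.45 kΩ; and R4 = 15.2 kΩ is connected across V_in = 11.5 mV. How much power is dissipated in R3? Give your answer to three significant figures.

P ≈ 0.115 nW

The common current is I = 11.5/62.98 = 0.1826 µA.
P = I²R = 0.03334 × 3.45 = 0.1150 nW.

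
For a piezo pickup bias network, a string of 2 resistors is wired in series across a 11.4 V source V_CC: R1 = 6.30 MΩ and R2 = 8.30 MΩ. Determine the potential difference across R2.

Total series resistance ΣR = 6.30 + 8.30 = 14.60 MΩ.
V = V_CC · R/ΣR = 11.4 × 0.5685 = 6.481 V.

V ≈ 6.48 V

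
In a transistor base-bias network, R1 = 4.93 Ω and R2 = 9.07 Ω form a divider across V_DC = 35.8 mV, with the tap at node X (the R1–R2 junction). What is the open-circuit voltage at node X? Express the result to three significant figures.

Open-circuit (no load on X): V_th = V_DC · R2/(R1 + R2) = 35.8 × 9.07/(4.930 + 9.07) = 23.19 mV.

V_th ≈ 23.2 mV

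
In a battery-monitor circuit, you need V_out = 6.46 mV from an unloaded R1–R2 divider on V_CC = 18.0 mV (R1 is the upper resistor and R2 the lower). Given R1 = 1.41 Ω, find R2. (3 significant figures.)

R2 ≈ 0.789 Ω

V_out/V_CC = R2/(R1+R2) = 0.3589.
Rearranging, R2 = R1·k/(1−k) = 1.41 × 0.5598 = 0.7893 Ω.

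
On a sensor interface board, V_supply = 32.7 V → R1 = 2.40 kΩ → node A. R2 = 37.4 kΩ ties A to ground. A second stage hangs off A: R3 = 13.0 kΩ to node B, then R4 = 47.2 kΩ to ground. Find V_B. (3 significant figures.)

Node A sees R2 in parallel with the series input of stage 2, R3 + R4 = 60.20 kΩ.
Effective lower resistance at A: R2 ‖ 60.20 = 23.07 kΩ.
V_A = 32.7 × 23.07/(2.40 + 23.07) = 29.62 V.
Stage 2 is unloaded, so V_B = V_A · R4/(R3+R4) = 29.62 × 47.2/60.20 = 23.22 V.

V_B ≈ 23.2 V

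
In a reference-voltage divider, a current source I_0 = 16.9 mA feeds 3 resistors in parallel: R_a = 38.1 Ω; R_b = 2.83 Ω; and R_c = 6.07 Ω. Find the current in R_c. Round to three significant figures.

I ≈ 5.11 mA

Total conductance ΣG = 1/38.1 + 1/2.83 + 1/6.07 = 0.5443 (units of 1/Ω).
By the current-divider rule, I = I_0 · G_k/ΣG = 16.9 × 0.3026 = 5.115 mA.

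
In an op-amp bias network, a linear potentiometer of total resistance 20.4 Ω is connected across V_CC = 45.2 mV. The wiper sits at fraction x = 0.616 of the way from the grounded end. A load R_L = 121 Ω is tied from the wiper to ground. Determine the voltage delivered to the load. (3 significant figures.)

V_out ≈ 26.8 mV

Lower segment x·R_p = 12.57 Ω; upper segment (1−x)·R_p = 7.834 Ω.
(x·R_p) ‖ R_L = 11.38 Ω.
V_out = 45.2 × 11.38/(7.834 + 11.38) = 26.78 mV.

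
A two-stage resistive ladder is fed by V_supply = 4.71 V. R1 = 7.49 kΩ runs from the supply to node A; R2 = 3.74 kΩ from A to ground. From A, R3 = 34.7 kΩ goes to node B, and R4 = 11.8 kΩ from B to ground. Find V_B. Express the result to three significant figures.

The second stage (R3 + R4 = 46.50 kΩ) loads node A in parallel with R2.
R2 ‖ (R3+R4) = 3.462 kΩ.
V_A = 4.71 × 3.462/(7.49 + 3.462) = 1.489 V.
Then the unloaded second divider: V_B = V_A × R4/(R3+R4) = 1.489 × 0.2538 = 0.3778 V.

V_B ≈ 0.378 V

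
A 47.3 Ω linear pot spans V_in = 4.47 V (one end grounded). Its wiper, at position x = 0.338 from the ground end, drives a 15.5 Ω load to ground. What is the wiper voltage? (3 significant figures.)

V_out ≈ 0.898 V

Lower segment x·R_p = 15.99 Ω; upper segment (1−x)·R_p = 31.31 Ω.
R_L loads the lower segment: effective lower R = 7.870 Ω.
Then V_out = V_in · 7.870/(31.31 + 7.870) = 0.8978 V.
(Unloaded: V_out = x·V_in = 1.51 V.)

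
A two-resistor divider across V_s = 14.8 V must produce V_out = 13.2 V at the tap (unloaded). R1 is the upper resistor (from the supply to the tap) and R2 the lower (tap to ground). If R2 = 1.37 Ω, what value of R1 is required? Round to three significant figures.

V_out/V_s = R2/(R1+R2) = 0.8919.
So R1 = R2 · (V_s/V_out − 1) = 1.37 × (14.8/13.2 − 1) = 1.37 × 0.1212 = 0.1661 Ω.

R1 ≈ 0.166 Ω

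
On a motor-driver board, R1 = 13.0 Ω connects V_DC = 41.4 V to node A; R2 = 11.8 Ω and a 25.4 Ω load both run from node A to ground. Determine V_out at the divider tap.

R2 ‖ R_L = (11.8 × 25.4)/(11.8 + 25.4) = 8.057 Ω.
Now apply the divider: V_out = 41.4 × 0.3826 = 15.84 V.

V_out ≈ 15.8 V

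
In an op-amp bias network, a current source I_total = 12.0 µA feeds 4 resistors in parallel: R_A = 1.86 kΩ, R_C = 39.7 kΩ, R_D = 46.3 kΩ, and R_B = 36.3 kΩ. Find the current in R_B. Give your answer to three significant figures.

Conductances: ΣG = 1/1.86 + 1/39.7 + 1/46.3 + 1/36.3 = 0.6120 (1/kΩ).
Current divider: I(R_B) = I_total · G_k/ΣG = 12.0 × (0.02755/0.6120) = 12.0 × 0.04502 = 0.5402 µA.

I ≈ 0.540 µA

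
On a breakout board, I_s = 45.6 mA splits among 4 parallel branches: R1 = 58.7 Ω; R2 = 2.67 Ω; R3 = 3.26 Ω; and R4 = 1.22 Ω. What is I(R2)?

I ≈ 11.3 mA

Conductances: ΣG = 1/58.7 + 1/2.67 + 1/3.26 + 1/1.22 = 1.518 (1/Ω).
By the current-divider rule, I = I_s · G_k/ΣG = 45.6 × 0.2467 = 11.25 mA.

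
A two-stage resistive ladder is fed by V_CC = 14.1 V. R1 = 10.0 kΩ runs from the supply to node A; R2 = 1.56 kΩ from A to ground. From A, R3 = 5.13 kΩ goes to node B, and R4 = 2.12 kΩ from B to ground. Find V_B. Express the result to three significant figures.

V_B ≈ 0.469 V

The second stage (R3 + R4 = 7.250 kΩ) loads node A in parallel with R2.
R2 ‖ (R3+R4) = 1.284 kΩ.
First divider: V_A = V_CC · 1.284/(10.0 + 1.284) = 1.604 V.
Stage 2 is unloaded, so V_B = V_A · R4/(R3+R4) = 1.604 × 2.12/7.250 = 0.4691 V.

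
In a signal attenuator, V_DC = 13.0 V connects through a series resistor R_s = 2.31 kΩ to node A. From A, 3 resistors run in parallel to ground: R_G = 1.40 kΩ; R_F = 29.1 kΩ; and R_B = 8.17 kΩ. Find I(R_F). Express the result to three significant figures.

Combine the parallel branches: R_p = (1/1.40 + 1/29.1 + 1/8.17)⁻¹ = 1.148 kΩ.
Node voltage V_A = V_DC · R_p/(R_s + R_p) = 13.0 × 0.3320 = 4.316 V.
I(R_F) = V_A / R_F = 4.316/29.1 = 0.1483 mA.

I ≈ 0.148 mA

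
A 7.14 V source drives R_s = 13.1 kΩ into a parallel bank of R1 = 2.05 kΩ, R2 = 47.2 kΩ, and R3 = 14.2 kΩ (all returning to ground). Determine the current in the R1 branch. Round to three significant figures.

I ≈ 0.405 mA

Equivalent of the parallel group: R_p = 1.726 kΩ.
V_A by voltage divider: V_A = 7.14 × 1.726/(13.1 + 1.726) = 0.8312 V.
I(R1) = V_A / R1 = 0.8312/2.05 = 0.4054 mA.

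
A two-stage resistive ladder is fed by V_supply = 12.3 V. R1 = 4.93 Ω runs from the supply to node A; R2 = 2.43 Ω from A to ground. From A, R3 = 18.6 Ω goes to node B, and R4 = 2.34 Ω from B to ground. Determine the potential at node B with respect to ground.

The second stage (R3 + R4 = 20.94 Ω) loads node A in parallel with R2.
Effective lower resistance at A: R2 ‖ 20.94 = 2.177 Ω.
First divider: V_A = V_supply · 2.177/(4.93 + 2.177) = 3.768 V.
Stage 2 is unloaded, so V_B = V_A · R4/(R3+R4) = 3.768 × 2.34/20.94 = 0.4211 V.

V_B ≈ 0.421 V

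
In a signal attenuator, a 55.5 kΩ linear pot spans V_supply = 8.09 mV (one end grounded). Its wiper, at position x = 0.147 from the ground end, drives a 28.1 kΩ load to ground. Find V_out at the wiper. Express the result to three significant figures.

The pot divides into 47.34 kΩ above the wiper and 8.159 kΩ below.
(x·R_p) ‖ R_L = 6.323 kΩ.
Loaded-divider output: V_out = 8.09 × 0.1178 = 0.9532 mV.

V_out ≈ 0.953 mV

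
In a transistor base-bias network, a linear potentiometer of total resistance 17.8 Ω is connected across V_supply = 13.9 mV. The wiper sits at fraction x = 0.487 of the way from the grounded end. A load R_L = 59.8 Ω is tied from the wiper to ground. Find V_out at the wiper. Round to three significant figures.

V_out ≈ 6.30 mV

The pot divides into 9.131 Ω above the wiper and 8.669 Ω below.
(x·R_p) ‖ R_L = 7.571 Ω.
V_out = 13.9 × 7.571/(9.131 + 7.571) = 6.301 mV.
(Unloaded: V_out = x·V_supply = 6.77 mV.)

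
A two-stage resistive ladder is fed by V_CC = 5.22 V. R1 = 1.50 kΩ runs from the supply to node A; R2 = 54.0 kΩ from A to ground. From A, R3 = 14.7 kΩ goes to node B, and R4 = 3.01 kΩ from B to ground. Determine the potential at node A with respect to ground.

V_A ≈ 4.69 V

The second stage (R3 + R4 = 17.71 kΩ) loads node A in parallel with R2.
R2 ‖ (R3+R4) = 13.34 kΩ.
So V_A = 5.22 × 0.8989 = 4.692 V.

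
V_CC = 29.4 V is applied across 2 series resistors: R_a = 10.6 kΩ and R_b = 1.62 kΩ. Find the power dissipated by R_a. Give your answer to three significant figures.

P ≈ 61.4 mW

Series current I = V_CC/ΣR = 29.4/12.22 = 2.406 mA.
P = I²R = 5.788 × 10.6 = 61.36 mW.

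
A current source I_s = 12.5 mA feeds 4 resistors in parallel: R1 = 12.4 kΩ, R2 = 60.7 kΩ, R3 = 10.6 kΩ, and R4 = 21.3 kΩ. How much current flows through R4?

Total conductance ΣG = 1/12.4 + 1/60.7 + 1/10.6 + 1/21.3 = 0.2384 (units of 1/kΩ).
Current divider: I(R4) = I_s · G_k/ΣG = 12.5 × (0.04695/0.2384) = 12.5 × 0.1969 = 2.462 mA.

I ≈ 2.46 mA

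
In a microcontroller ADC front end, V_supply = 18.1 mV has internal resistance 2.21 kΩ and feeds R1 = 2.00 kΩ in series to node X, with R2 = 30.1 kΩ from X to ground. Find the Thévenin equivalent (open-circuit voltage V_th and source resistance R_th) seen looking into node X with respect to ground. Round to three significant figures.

R1' = 2.21 + 2.00 = 4.210 kΩ (source resistance + R1).
Open-circuit (no load on X): V_th = V_supply · R2/(R1' + R2) = 18.1 × 30.1/(4.210 + 30.1) = 15.88 mV.
Zeroing V_supply shorts the top of R1' to ground, so R_th = R1' ‖ R2 = 3.693 kΩ.

V_th ≈ 15.9 mV, R_th ≈ 3.69 kΩ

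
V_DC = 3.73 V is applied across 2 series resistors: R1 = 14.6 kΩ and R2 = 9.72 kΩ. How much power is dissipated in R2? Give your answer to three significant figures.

Series current I = V_DC/ΣR = 3.73/24.32 = 0.1534 mA.
P(R2) = I²·R2 = (0.1534)² × 9.72 = 0.2286 mW.

P ≈ 0.229 mW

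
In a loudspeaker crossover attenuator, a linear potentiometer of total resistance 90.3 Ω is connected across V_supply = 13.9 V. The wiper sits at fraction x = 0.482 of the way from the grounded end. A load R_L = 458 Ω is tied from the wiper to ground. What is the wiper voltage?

Lower segment x·R_p = 43.52 Ω; upper segment (1−x)·R_p = 46.78 Ω.
R_L loads the lower segment: effective lower R = 39.75 Ω.
Loaded-divider output: V_out = 13.9 × 0.4594 = 6.385 V.

V_out ≈ 6.39 V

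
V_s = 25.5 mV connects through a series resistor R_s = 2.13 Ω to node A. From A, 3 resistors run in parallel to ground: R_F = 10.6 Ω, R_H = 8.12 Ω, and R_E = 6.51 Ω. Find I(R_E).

Parallel bank: R_p = 1/(1/10.6 + 1/8.12 + 1/6.51) = 2.695 Ω.
V_A = 25.5 × 2.695/4.825 = 14.24 mV.
Branch current I = V_A/R_E = 14.24/6.51 = 2.188 mA.

I ≈ 2.19 mA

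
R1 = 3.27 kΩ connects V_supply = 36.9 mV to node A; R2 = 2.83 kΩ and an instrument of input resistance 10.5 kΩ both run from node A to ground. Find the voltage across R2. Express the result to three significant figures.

R2 ‖ R_L = (2.83 × 10.5)/(2.83 + 10.5) = 2.229 kΩ.
Now apply the divider: V_out = 36.9 × 0.4054 = 14.96 mV.

V_out ≈ 15.0 mV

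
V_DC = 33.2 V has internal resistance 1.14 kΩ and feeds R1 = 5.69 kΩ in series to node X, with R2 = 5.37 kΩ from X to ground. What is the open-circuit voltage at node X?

R1' = 1.14 + 5.69 = 6.830 kΩ (source resistance + R1).
V_th is the unloaded tap voltage: V_DC · R2/(R1'+R2) = 33.2 × 0.4402 = 14.61 V.

V_th ≈ 14.6 V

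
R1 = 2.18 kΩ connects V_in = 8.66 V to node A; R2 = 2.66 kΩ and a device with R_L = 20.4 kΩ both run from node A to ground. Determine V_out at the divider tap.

R2 ‖ R_L = (2.66 × 20.4)/(2.66 + 20.4) = 2.353 kΩ.
Voltage divider with the loaded lower leg: V_out = 8.66 × 2.353/(2.18 + 2.353) = 8.66 × 0.5191 = 4.495 V.

V_out ≈ 4.50 V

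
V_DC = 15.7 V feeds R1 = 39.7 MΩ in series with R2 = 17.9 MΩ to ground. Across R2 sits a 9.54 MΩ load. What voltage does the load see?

V_out ≈ 2.13 V

R2 ‖ R_L = (17.9 × 9.54)/(17.9 + 9.54) = 6.223 MΩ.
Voltage divider with the loaded lower leg: V_out = 15.7 × 6.223/(39.7 + 6.223) = 15.7 × 0.1355 = 2.128 V.
(Unloaded it would be 4.88 V; the load pulls it down.)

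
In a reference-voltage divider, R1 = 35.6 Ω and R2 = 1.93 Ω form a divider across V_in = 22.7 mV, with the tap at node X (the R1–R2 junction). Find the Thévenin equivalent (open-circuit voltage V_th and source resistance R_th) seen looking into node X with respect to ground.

V_th is the unloaded tap voltage: V_in · R2/(R1+R2) = 22.7 × 0.05143 = 1.167 mV.
With V_in suppressed (replaced by a short), R_th = R1 ‖ R2 = (35.60 × 1.93)/(35.60 + 1.93) = 1.831 Ω.

V_th ≈ 1.17 mV, R_th ≈ 1.83 Ω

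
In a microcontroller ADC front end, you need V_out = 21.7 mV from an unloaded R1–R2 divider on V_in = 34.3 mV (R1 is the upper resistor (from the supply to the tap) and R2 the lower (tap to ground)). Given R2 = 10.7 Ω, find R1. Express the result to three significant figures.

R1 ≈ 6.21 Ω

The divider ratio is R2/(R1+R2) = 21.7/34.3 = 0.6327.
Rearranging, R1 = R2·(1−k)/k = 10.7 × 0.5806 = 6.213 Ω.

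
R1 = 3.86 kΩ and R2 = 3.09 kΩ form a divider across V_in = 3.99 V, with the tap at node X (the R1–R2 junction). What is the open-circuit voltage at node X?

V_th is the unloaded tap voltage: V_in · R2/(R1+R2) = 3.99 × 0.4446 = 1.774 V.

V_th ≈ 1.77 V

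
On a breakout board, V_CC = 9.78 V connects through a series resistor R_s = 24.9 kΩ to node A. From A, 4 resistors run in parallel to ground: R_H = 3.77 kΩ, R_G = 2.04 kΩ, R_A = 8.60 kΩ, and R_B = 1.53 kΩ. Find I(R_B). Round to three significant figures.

I ≈ 0.164 mA

Parallel bank: R_p = 1/(1/3.77 + 1/2.04 + 1/8.60 + 1/1.53) = 0.6556 kΩ.
V_A = 9.78 × 0.6556/25.56 = 0.2509 V.
I(R_B) = V_A / R_B = 0.2509/1.53 = 0.1640 mA.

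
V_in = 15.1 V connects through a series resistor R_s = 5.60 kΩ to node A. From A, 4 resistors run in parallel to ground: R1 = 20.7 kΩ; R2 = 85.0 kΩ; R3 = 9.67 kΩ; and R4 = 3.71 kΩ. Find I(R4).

Parallel bank: R_p = 1/(1/20.7 + 1/85.0 + 1/9.67 + 1/3.71) = 2.309 kΩ.
Node voltage V_A = V_in · R_p/(R_s + R_p) = 15.1 × 0.2920 = 4.409 V.
I(R4) = V_A / R4 = 4.409/3.71 = 1.188 mA.
(Equivalently: I_total = 1.909 mA, then current-divider fraction G_k/ΣG = 0.6225.)

I ≈ 1.19 mA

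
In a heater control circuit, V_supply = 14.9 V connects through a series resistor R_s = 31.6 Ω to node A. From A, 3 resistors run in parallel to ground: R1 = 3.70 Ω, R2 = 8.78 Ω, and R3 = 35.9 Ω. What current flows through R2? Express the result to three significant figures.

Parallel bank: R_p = 1/(1/3.70 + 1/8.78 + 1/35.9) = 2.427 Ω.
V_A = 14.9 × 2.427/34.03 = 1.063 V.
Branch current I = V_A/R2 = 1.063/8.78 = 0.1210 A.

I ≈ 0.121 A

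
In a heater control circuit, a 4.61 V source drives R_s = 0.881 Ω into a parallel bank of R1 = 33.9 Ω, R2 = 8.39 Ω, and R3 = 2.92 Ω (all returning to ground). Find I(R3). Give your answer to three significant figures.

Equivalent of the parallel group: R_p = 2.036 Ω.
V_A = 4.61 × 2.036/2.917 = 3.218 V.
I(R3) = V_A / R3 = 3.218/2.92 = 1.102 A.
(Check via current divider: I_total = 1.580 A; share G_k/ΣG = 0.6973 → same result.)

I ≈ 1.10 A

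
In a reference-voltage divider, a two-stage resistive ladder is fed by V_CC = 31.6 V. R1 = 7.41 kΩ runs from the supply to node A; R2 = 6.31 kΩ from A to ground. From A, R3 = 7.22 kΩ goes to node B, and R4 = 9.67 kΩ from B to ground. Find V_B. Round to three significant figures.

V_B ≈ 6.92 V

Node A sees R2 in parallel with the series input of stage 2, R3 + R4 = 16.89 kΩ.
Effective lower resistance at A: R2 ‖ 16.89 = 4.594 kΩ.
V_A = 31.6 × 4.594/(7.41 + 4.594) = 12.09 V.
V_B = V_A × 0.5725 = 6.924 V.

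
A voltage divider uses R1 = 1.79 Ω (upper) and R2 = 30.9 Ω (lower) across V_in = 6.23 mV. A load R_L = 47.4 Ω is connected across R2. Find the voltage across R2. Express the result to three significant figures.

R2 ‖ R_L = (30.9 × 47.4)/(30.9 + 47.4) = 18.71 Ω.
Then V_out = V_in · R2'/(R1 + R2') = 6.23 × 18.71/20.50 = 5.686 mV.

V_out ≈ 5.69 mV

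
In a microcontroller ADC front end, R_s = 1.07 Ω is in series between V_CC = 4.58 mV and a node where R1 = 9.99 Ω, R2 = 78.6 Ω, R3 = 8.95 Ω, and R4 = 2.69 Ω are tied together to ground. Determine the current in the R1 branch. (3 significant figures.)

I ≈ 0.280 mA

Parallel bank: R_p = 1/(1/9.99 + 1/78.6 + 1/8.95 + 1/2.69) = 1.677 Ω.
Node voltage V_A = V_CC · R_p/(R_s + R_p) = 4.58 × 0.6105 = 2.796 mV.
Branch current I = V_A/R1 = 2.796/9.99 = 0.2799 mA.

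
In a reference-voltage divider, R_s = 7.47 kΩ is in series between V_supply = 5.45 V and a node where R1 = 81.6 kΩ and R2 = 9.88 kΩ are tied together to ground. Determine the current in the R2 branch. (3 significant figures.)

Equivalent of the parallel group: R_p = 8.813 kΩ.
V_A by voltage divider: V_A = 5.45 × 8.813/(7.47 + 8.813) = 2.950 V.
I(R2) = V_A / R2 = 2.950/9.88 = 0.2986 mA.

I ≈ 0.299 mA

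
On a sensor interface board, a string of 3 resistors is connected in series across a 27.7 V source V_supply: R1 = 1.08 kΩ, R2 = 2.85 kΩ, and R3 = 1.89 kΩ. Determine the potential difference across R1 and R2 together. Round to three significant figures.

ΣR = 1.08 + 2.85 + 1.89 = 5.820 kΩ.
R_{R1..R2} = 1.08 + 2.85 = 3.930 kΩ.
Voltage divider: V = V_supply · (3.930 / 5.820) = 27.7 × 0.6753 = 18.70 V.

V ≈ 18.7 V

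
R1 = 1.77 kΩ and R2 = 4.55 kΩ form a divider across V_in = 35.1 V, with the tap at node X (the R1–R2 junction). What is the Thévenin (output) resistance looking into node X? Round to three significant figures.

Looking into X with the source shorted: R_th = R1·R2/(R1+R2) = 1.770 × 4.55/6.320 = 1.274 kΩ.

R_th ≈ 1.27 kΩ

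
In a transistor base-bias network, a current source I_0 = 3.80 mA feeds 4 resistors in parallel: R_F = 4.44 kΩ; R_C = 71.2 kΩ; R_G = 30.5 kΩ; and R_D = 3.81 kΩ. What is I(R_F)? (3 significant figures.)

I ≈ 1.60 mA

Total conductance ΣG = 1/4.44 + 1/71.2 + 1/30.5 + 1/3.81 = 0.5345 (units of 1/kΩ).
R_F takes the fraction G_k/ΣG = 0.2252/0.5345 = 0.4214, so I = 3.80 × 0.4214 = 1.601 mA.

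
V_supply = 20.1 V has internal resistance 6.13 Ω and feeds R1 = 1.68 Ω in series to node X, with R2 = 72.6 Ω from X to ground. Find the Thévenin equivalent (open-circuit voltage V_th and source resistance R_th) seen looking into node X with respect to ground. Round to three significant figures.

R1' = 6.13 + 1.68 = 7.810 Ω (source resistance + R1).
Open-circuit (no load on X): V_th = V_supply · R2/(R1' + R2) = 20.1 × 72.6/(7.810 + 72.6) = 18.15 V.
With V_supply suppressed (replaced by a short), R_th = R1' ‖ R2 = (7.810 × 72.6)/(7.810 + 72.6) = 7.051 Ω.

V_th ≈ 18.1 V, R_th ≈ 7.05 Ω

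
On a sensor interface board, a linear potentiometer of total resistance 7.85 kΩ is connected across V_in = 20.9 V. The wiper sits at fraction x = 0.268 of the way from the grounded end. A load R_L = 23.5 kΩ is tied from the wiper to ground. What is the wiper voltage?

V_out ≈ 5.26 V

The pot divides into 5.746 kΩ above the wiper and 2.104 kΩ below.
(x·R_p) ‖ R_L = 1.931 kΩ.
Loaded-divider output: V_out = 20.9 × 0.2515 = 5.257 V.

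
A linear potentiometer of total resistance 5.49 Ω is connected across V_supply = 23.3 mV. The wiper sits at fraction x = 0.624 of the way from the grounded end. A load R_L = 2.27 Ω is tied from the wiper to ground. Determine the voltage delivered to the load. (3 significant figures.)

Split the track: R_lower = x·R_p = 3.426 Ω, R_upper = (1−x)·R_p = 2.064 Ω.
(x·R_p) ‖ R_L = 1.365 Ω.
V_out = 23.3 × 1.365/(2.064 + 1.365) = 9.276 mV.

V_out ≈ 9.28 mV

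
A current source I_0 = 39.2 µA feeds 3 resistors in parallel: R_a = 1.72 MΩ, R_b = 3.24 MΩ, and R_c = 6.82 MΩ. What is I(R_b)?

Total conductance ΣG = 1/1.72 + 1/3.24 + 1/6.82 = 1.037 (units of 1/MΩ).
By the current-divider rule, I = I_0 · G_k/ΣG = 39.2 × 0.2977 = 11.67 µA.

I ≈ 11.7 µA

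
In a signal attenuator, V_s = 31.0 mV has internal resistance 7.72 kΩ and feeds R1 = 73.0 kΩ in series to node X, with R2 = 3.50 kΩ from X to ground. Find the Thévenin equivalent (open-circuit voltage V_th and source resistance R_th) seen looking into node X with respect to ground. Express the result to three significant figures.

R1' = 7.72 + 73.0 = 80.72 kΩ (source resistance + R1).
Open-circuit (no load on X): V_th = V_s · R2/(R1' + R2) = 31.0 × 3.50/(80.72 + 3.50) = 1.288 mV.
Looking into X with the source shorted: R_th = R1'·R2/(R1'+R2) = 80.72 × 3.50/84.22 = 3.355 kΩ.

V_th ≈ 1.29 mV, R_th ≈ 3.35 kΩ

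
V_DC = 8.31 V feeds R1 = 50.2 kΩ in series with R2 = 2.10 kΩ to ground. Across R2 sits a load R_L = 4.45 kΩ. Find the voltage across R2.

V_out ≈ 0.230 V

First combine the lower leg with the load: R2 ‖ R_L = 1.427 kΩ.
Now apply the divider: V_out = 8.31 × 0.02764 = 0.2296 V.
(Unloaded it would be 0.334 V; the load pulls it down.)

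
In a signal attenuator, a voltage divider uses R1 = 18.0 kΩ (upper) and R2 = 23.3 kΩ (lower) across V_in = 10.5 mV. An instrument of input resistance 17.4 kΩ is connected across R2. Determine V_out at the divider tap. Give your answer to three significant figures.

R2 ‖ R_L = (23.3 × 17.4)/(23.3 + 17.4) = 9.961 kΩ.
Then V_out = V_in · R2'/(R1 + R2') = 10.5 × 9.961/27.96 = 3.741 mV.

V_out ≈ 3.74 mV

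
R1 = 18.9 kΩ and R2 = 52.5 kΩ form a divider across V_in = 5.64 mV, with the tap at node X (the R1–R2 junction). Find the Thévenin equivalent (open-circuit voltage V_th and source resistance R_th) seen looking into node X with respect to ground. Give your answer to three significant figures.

V_th ≈ 4.15 mV, R_th ≈ 13.9 kΩ

With X open, the divider is unloaded: V_th = 5.64 × 52.5/71.40 = 4.147 mV.
Looking into X with the source shorted: R_th = R1·R2/(R1+R2) = 18.90 × 52.5/71.40 = 13.90 kΩ.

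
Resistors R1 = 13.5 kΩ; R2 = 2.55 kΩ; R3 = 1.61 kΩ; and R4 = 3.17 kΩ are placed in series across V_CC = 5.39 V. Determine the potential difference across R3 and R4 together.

V ≈ 1.24 V

Total series resistance ΣR = 13.5 + 2.55 + 1.61 + 3.17 = 20.83 kΩ.
R_{R3..R4} = 1.61 + 3.17 = 4.780 kΩ.
V = V_CC · R/ΣR = 5.39 × 0.2295 = 1.237 V.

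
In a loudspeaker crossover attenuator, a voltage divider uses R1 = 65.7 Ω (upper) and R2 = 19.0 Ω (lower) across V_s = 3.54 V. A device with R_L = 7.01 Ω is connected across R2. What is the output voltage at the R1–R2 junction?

The load sits in parallel with R2, giving an effective lower resistance R2' = R2·R_L/(R2+R_L) = 5.121 Ω.
Now apply the divider: V_out = 3.54 × 0.07231 = 0.2560 V.
(Unloaded it would be 0.794 V; the load pulls it down.)

V_out ≈ 0.256 V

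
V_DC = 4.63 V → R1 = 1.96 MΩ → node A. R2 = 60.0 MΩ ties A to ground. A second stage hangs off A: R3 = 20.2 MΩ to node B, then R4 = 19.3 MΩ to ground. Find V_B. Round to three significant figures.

Node A sees R2 in parallel with the series input of stage 2, R3 + R4 = 39.50 MΩ.
R2 ‖ (R3+R4) = 23.82 MΩ.
First divider: V_A = V_DC · 23.82/(1.96 + 23.82) = 4.278 V.
Then the unloaded second divider: V_B = V_A × R4/(R3+R4) = 4.278 × 0.4886 = 2.090 V.

V_B ≈ 2.09 V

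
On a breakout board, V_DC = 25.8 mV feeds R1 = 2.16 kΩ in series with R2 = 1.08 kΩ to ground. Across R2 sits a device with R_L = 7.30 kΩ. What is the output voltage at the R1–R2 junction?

V_out ≈ 7.83 mV

The load sits in parallel with R2, giving an effective lower resistance R2' = R2·R_L/(R2+R_L) = 0.9408 kΩ.
Then V_out = V_DC · R2'/(R1 + R2') = 25.8 × 0.9408/3.101 = 7.828 mV.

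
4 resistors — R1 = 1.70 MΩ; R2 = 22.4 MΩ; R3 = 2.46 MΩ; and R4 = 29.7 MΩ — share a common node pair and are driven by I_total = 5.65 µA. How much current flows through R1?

Total conductance ΣG = 1/1.70 + 1/22.4 + 1/2.46 + 1/29.7 = 1.073 (units of 1/MΩ).
Current divider: I(R1) = I_total · G_k/ΣG = 5.65 × (0.5882/1.073) = 5.65 × 0.5482 = 3.097 µA.

I ≈ 3.10 µA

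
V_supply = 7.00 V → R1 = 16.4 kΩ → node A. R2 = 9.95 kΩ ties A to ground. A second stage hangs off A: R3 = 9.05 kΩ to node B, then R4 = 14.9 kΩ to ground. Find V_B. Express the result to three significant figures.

V_B ≈ 1.31 V

The second stage (R3 + R4 = 23.95 kΩ) loads node A in parallel with R2.
Effective lower resistance at A: R2 ‖ 23.95 = 7.030 kΩ.
So V_A = 7.00 × 0.3000 = 2.100 V.
Stage 2 is unloaded, so V_B = V_A · R4/(R3+R4) = 2.100 × 14.9/23.95 = 1.307 V.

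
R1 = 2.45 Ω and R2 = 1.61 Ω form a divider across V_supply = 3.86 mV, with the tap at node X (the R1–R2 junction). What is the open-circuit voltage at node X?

V_th ≈ 1.53 mV

V_th is the unloaded tap voltage: V_supply · R2/(R1+R2) = 3.86 × 0.3966 = 1.531 mV.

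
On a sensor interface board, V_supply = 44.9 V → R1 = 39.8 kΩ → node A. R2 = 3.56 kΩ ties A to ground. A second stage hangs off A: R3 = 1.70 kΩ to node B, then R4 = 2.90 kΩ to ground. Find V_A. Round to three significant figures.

V_A ≈ 2.16 V

The second stage (R3 + R4 = 4.600 kΩ) loads node A in parallel with R2.
R2 ‖ (R3+R4) = 2.007 kΩ.
V_A = 44.9 × 2.007/(39.8 + 2.007) = 2.155 V.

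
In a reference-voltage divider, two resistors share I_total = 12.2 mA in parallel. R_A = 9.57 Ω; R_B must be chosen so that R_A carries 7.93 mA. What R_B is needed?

R_B ≈ 17.8 Ω

The fraction through R_A equals R_B/(R_A+R_B).
7.93/12.2 = R_B/(R_A + R_B) → R_B = R_A · (0.6500)/(1 − 0.6500) = 9.57 × 1.857 = 17.77 Ω.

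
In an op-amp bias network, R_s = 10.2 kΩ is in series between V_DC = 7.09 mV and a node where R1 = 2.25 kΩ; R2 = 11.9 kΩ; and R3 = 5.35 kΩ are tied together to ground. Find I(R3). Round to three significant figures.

Combine the parallel branches: R_p = (1/2.25 + 1/11.9 + 1/5.35)⁻¹ = 1.398 kΩ.
V_A by voltage divider: V_A = 7.09 × 1.398/(10.2 + 1.398) = 0.8545 mV.
Branch current I = V_A/R3 = 0.8545/5.35 = 0.1597 µA.

I ≈ 0.160 µA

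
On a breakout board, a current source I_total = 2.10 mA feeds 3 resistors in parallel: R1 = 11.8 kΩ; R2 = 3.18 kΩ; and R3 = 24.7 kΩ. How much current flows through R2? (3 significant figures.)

I ≈ 1.50 mA

ΣG = 1/11.8 + 1/3.18 + 1/24.7 = 0.4397.
R2 takes the fraction G_k/ΣG = 0.3145/0.4397 = 0.7152, so I = 2.10 × 0.7152 = 1.502 mA.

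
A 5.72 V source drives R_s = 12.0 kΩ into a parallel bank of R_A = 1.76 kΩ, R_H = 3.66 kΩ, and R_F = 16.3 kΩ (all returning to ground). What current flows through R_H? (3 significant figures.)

I ≈ 0.132 mA

Equivalent of the parallel group: R_p = 1.108 kΩ.
Node voltage V_A = V_in · R_p/(R_s + R_p) = 5.72 × 0.08451 = 0.4834 V.
I(R_H) = V_A / R_H = 0.4834/3.66 = 0.1321 mA.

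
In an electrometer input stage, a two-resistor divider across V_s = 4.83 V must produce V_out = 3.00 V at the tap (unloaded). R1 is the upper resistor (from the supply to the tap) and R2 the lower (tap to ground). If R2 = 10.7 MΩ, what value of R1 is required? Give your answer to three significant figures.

R1 ≈ 6.53 MΩ

V_out/V_s = R2/(R1+R2) = 0.6211.
R1 = R2·(1/k − 1) = 10.7 × 0.6100 = 6.527 MΩ.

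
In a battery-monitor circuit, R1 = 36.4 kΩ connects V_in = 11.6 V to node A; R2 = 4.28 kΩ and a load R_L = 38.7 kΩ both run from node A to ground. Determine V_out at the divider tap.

V_out ≈ 1.11 V

The load sits in parallel with R2, giving an effective lower resistance R2' = R2·R_L/(R2+R_L) = 3.854 kΩ.
Now apply the divider: V_out = 11.6 × 0.09574 = 1.111 V.
(Unloaded it would be 1.22 V; the load pulls it down.)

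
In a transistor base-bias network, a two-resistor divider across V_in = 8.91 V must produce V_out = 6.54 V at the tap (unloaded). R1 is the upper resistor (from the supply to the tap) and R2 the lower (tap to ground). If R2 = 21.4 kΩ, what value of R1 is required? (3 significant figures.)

R1 ≈ 7.76 kΩ

The divider ratio is R2/(R1+R2) = 6.54/8.91 = 0.7340.
Rearranging, R1 = R2·(1−k)/k = 21.4 × 0.3624 = 7.755 kΩ.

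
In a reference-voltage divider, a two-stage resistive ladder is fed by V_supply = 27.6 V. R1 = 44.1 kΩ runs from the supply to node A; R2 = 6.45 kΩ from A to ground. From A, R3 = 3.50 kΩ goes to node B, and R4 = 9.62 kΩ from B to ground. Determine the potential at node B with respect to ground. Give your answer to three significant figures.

The second stage (R3 + R4 = 13.12 kΩ) loads node A in parallel with R2.
Effective lower resistance at A: R2 ‖ 13.12 = 4.324 kΩ.
First divider: V_A = V_supply · 4.324/(44.1 + 4.324) = 2.465 V.
Then the unloaded second divider: V_B = V_A × R4/(R3+R4) = 2.465 × 0.7332 = 1.807 V.

V_B ≈ 1.81 V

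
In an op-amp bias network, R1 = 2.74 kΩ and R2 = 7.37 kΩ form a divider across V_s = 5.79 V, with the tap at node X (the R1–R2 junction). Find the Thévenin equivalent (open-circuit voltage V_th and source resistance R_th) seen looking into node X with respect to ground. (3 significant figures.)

Open-circuit (no load on X): V_th = V_s · R2/(R1 + R2) = 5.79 × 7.37/(2.740 + 7.37) = 4.221 V.
Looking into X with the source shorted: R_th = R1·R2/(R1+R2) = 2.740 × 7.37/10.11 = 1.997 kΩ.

V_th ≈ 4.22 V, R_th ≈ 2.00 kΩ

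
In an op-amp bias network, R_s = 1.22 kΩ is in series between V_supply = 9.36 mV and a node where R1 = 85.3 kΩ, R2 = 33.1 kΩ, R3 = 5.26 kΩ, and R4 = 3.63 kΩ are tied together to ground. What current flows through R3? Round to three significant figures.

I ≈ 1.10 µA

Combine the parallel branches: R_p = (1/85.3 + 1/33.1 + 1/5.26 + 1/3.63)⁻¹ = 1.970 kΩ.
V_A = 9.36 × 1.970/3.190 = 5.781 mV.
I(R3) = V_A / R3 = 5.781/5.26 = 1.099 µA.
(Check via current divider: I_total = 2.934 µA; share G_k/ΣG = 0.3746 → same result.)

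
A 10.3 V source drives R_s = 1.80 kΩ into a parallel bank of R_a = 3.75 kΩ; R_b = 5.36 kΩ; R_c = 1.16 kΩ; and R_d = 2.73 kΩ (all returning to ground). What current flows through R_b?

Equivalent of the parallel group: R_p = 0.5947 kΩ.
Node voltage V_A = V_CC · R_p/(R_s + R_p) = 10.3 × 0.2483 = 2.558 V.
I(R_b) = V_A / R_b = 2.558/5.36 = 0.4772 mA.
(Equivalently: I_total = 4.301 mA, then current-divider fraction G_k/ΣG = 0.1109.)

I ≈ 0.477 mA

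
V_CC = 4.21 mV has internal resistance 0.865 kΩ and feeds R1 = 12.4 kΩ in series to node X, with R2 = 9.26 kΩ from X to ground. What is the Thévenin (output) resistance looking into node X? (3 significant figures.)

R1' = 0.865 + 12.4 = 13.27 kΩ (source resistance + R1).
Looking into X with the source shorted: R_th = R1'·R2/(R1'+R2) = 13.27 × 9.26/22.52 = 5.453 kΩ.

R_th ≈ 5.45 kΩ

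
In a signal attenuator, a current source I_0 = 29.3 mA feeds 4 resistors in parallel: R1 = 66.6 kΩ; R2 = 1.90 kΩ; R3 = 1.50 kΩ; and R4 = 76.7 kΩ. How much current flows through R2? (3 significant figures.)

I ≈ 12.6 mA

Total conductance ΣG = 1/66.6 + 1/1.90 + 1/1.50 + 1/76.7 = 1.221 (units of 1/kΩ).
By the current-divider rule, I = I_0 · G_k/ΣG = 29.3 × 0.4310 = 12.63 mA.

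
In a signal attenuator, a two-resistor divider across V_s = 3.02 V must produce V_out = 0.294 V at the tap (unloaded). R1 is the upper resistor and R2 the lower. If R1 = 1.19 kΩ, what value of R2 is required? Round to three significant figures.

R2 ≈ 0.128 kΩ

The divider ratio is R2/(R1+R2) = 0.294/3.02 = 0.09735.
Rearranging, R2 = R1·k/(1−k) = 1.19 × 0.1079 = 0.1283 kΩ.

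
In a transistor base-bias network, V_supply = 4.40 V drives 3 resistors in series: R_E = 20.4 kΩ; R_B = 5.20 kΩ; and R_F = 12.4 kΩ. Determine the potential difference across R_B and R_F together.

Series total: ΣR = 20.4 + 5.20 + 12.4 = 38.00 kΩ.
R_{R_B..R_F} = 5.20 + 12.4 = 17.60 kΩ.
Voltage divider: V = V_supply · (17.60 / 38.00) = 4.40 × 0.4632 = 2.038 V.

V ≈ 2.04 V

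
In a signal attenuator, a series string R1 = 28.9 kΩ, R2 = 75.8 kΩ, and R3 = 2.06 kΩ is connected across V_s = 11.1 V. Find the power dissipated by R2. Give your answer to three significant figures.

ΣR = 106.8 kΩ → I = 11.1/106.8 = 0.1040 mA.
P(R2) = I²·R2 = (0.1040)² × 75.8 = 0.8194 mW.

P ≈ 0.819 mW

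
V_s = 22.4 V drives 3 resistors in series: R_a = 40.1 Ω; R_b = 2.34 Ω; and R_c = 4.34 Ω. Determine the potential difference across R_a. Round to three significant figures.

V ≈ 19.2 V

Total series resistance ΣR = 40.1 + 2.34 + 4.34 = 46.78 Ω.
By the voltage-divider rule, V = 22.4 × 40.10/46.78 = 19.20 V.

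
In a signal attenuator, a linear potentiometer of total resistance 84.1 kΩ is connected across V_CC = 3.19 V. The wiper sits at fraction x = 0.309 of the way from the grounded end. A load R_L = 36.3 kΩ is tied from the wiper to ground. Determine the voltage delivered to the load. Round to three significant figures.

V_out ≈ 0.659 V

Lower segment x·R_p = 25.99 kΩ; upper segment (1−x)·R_p = 58.11 kΩ.
R_L loads the lower segment: effective lower R = 15.14 kΩ.
Then V_out = V_CC · 15.14/(58.11 + 15.14) = 0.6595 V.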